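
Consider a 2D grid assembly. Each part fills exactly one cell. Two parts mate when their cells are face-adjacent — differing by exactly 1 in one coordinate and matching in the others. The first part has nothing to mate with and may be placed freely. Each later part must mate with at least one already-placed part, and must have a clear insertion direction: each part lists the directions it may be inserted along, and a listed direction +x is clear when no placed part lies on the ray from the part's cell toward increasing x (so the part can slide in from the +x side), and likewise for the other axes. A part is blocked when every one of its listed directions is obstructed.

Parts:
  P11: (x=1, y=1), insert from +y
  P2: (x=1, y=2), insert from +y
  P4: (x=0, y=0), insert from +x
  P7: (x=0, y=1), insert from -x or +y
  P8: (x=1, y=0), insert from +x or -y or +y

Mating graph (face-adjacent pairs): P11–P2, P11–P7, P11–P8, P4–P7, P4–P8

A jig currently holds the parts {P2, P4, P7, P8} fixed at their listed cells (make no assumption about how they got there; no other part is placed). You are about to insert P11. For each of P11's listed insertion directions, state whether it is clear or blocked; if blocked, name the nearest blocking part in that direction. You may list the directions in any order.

+y: blocked by P2

+y: nearest on ray is P2@(1, 2) ⇒ blocked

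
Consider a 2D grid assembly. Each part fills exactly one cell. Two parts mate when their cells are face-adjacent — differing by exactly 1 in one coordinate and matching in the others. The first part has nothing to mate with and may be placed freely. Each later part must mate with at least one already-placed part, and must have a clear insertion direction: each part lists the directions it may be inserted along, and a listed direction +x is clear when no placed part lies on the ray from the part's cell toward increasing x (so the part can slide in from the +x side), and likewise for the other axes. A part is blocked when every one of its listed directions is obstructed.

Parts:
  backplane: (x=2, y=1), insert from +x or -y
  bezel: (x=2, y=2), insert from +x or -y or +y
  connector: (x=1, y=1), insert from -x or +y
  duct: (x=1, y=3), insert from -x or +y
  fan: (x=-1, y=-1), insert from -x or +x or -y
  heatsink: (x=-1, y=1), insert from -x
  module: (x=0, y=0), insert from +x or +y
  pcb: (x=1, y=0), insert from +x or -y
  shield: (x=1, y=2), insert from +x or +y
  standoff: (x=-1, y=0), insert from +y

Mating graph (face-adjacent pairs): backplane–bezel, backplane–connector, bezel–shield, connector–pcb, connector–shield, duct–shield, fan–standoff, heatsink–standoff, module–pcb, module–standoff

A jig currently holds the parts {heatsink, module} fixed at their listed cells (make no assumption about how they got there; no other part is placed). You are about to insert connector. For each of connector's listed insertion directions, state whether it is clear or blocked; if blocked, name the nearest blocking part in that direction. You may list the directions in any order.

+y: clear; -x: blocked by heatsink

-x: nearest on ray is heatsink@(-1, 1) ⇒ blocked
+y: ray from connector(1, 1) has no placed part ⇒ clear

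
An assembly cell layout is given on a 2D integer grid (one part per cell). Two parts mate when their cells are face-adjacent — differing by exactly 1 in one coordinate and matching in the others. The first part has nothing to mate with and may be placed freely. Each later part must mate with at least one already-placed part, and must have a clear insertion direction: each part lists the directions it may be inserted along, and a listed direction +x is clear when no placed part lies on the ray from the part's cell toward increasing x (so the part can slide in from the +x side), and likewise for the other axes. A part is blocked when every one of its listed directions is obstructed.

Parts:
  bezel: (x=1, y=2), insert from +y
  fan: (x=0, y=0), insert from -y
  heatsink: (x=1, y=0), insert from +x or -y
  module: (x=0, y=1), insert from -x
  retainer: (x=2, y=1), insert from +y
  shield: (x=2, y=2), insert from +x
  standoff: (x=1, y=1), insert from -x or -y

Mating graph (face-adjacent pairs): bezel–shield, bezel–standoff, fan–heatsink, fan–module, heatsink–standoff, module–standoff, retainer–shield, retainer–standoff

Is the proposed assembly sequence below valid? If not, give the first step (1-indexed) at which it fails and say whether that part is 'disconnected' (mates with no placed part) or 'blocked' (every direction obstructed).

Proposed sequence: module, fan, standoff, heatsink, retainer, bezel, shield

Valid

1. module@(0, 1) [-x clear] — {module}
2. fan@(0, 0) [-y clear] — {fan, module}
3. standoff@(1, 1) [-y clear] — {fan, module, standoff}
4. heatsink@(1, 0) [+x clear] — {fan, heatsink, module, standoff}
5. retainer@(2, 1) [+y clear] — {fan, heatsink, module, retainer, standoff}
6. bezel@(1, 2) [+y clear] — {bezel, fan, heatsink, module, retainer, standoff}
7. shield@(2, 2) [+x clear] — {bezel, fan, heatsink, module, retainer, shield, standoff}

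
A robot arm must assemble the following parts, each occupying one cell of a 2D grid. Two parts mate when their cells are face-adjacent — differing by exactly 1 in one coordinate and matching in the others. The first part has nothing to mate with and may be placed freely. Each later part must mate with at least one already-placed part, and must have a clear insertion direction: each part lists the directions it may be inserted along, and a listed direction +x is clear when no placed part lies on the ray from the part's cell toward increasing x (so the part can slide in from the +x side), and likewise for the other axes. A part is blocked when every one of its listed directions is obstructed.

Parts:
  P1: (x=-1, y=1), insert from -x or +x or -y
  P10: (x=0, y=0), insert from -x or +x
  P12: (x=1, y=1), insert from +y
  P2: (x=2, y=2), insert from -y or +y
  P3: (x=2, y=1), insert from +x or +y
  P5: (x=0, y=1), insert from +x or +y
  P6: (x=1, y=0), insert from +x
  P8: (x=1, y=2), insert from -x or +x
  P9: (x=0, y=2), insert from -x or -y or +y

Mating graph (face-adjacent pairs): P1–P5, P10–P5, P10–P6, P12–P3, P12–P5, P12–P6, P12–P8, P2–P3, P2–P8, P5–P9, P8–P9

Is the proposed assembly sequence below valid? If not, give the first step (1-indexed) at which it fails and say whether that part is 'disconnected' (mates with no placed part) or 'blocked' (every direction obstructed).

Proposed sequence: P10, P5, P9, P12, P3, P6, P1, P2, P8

1. P10@(0, 0) [-x clear] — {P10}
2. P5@(0, 1) [+x clear] — {P10, P5}
3. P9@(0, 2) [-x clear] — {P10, P5, P9}
4. P12@(1, 1) [+y clear] — {P10, P12, P5, P9}
5. P3@(2, 1) [+x clear] — {P10, P12, P3, P5, P9}
6. P6@(1, 0) [+x clear] — {P10, P12, P3, P5, P6, P9}
7. P1@(-1, 1) [-x clear] — {P1, P10, P12, P3, P5, P6, P9}
8. P2@(2, 2) [+y clear] — {P1, P10, P12, P2, P3, P5, P6, P9}
9. P8@(1, 2) — -x/+x all obstructed ⇒ blocked

Invalid at step 9 (blocked)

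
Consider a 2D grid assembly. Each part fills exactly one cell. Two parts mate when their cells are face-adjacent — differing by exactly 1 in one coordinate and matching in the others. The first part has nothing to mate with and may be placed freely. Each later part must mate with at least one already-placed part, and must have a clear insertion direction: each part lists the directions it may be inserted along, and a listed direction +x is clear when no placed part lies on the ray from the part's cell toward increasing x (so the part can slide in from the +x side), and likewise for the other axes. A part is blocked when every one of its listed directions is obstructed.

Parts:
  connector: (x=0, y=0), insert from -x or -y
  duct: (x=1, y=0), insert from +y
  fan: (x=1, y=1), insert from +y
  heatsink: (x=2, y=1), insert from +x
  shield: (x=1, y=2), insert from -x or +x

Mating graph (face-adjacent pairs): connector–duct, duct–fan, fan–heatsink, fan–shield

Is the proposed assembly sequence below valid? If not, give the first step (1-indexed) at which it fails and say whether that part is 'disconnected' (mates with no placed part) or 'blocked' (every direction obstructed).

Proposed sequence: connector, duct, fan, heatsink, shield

1. connector@(0, 0) [-x clear] — {connector}
2. duct@(1, 0) [+y clear] — {connector, duct}
3. fan@(1, 1) [+y clear] — {connector, duct, fan}
4. heatsink@(2, 1) [+x clear] — {connector, duct, fan, heatsink}
5. shield@(1, 2) [-x clear] — {connector, duct, fan, heatsink, shield}

Valid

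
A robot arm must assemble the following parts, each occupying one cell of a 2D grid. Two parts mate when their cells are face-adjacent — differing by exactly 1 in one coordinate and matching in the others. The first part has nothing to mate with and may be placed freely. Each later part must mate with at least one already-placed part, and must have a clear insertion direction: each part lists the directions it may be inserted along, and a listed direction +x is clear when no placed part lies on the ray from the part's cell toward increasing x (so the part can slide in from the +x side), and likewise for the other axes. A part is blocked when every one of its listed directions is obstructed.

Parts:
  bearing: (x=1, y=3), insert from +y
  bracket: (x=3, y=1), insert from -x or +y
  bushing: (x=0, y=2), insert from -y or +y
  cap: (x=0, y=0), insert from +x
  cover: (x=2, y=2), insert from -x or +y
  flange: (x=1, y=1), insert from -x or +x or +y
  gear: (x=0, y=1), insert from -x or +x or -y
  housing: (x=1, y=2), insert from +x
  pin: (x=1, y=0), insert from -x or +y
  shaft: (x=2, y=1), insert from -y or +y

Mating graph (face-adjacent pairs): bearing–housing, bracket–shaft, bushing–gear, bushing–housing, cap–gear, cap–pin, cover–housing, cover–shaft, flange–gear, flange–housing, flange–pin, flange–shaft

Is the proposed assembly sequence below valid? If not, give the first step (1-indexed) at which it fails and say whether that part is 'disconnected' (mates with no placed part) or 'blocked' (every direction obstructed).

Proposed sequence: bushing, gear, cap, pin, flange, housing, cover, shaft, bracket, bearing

1. bushing@(0, 2) [-y clear] — {bushing}
2. gear@(0, 1) [-x clear] — {bushing, gear}
3. cap@(0, 0) [+x clear] — {bushing, cap, gear}
4. pin@(1, 0) [+y clear] — {bushing, cap, gear, pin}
5. flange@(1, 1) [+x clear] — {bushing, cap, flange, gear, pin}
6. housing@(1, 2) [+x clear] — {bushing, cap, flange, gear, housing, pin}
7. cover@(2, 2) [+y clear] — {bushing, cap, cover, flange, gear, housing, pin}
8. shaft@(2, 1) [-y clear] — {bushing, cap, cover, flange, gear, housing, pin, shaft}
9. bracket@(3, 1) [+y clear] — {bracket, bushing, cap, cover, flange, gear, housing, pin, shaft}
10. bearing@(1, 3) [+y clear] — {bearing, bracket, bushing, cap, cover, flange, gear, housing, pin, shaft}

Valid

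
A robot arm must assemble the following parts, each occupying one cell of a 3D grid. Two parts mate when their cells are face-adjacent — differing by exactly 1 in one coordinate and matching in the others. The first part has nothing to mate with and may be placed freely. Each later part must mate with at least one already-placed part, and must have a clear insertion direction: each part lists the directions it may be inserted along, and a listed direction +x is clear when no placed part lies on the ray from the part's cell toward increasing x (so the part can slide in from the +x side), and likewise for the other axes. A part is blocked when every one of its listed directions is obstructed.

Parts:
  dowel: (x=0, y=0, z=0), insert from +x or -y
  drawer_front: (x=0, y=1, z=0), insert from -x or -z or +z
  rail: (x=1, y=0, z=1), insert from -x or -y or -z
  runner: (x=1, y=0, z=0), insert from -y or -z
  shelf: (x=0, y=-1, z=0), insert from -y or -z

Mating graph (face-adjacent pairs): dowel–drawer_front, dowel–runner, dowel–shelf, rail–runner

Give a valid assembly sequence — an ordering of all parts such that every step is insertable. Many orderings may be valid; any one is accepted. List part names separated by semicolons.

drawer_front; dowel; shelf; runner; rail

1. drawer_front@(0, 1, 0) [-x clear] — {drawer_front}
2. dowel@(0, 0, 0) [+x clear] — {dowel, drawer_front}
3. shelf@(0, -1, 0) [-y clear] — {dowel, drawer_front, shelf}
4. runner@(1, 0, 0) [-y clear] — {dowel, drawer_front, runner, shelf}
5. rail@(1, 0, 1) [-x clear] — {dowel, drawer_front, rail, runner, shelf}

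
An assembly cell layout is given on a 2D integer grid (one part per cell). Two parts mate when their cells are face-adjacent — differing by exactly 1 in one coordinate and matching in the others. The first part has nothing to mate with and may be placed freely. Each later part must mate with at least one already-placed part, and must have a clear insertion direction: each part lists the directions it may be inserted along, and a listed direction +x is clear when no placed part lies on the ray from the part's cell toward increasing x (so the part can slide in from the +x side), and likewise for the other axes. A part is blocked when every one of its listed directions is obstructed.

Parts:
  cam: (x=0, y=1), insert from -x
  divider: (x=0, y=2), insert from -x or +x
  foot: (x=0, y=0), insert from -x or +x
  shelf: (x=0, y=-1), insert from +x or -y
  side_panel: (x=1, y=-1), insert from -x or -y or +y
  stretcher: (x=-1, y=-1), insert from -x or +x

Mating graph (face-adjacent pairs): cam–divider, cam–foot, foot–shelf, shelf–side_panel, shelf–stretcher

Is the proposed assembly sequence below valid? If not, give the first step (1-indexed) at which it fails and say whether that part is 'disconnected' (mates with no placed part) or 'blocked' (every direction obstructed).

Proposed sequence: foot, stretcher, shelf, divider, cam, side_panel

1. foot@(0, 0) [-x clear] — {foot}
2. stretcher@(-1, -1) — no placed neighbour ⇒ disconnected

Invalid at step 2 (disconnected)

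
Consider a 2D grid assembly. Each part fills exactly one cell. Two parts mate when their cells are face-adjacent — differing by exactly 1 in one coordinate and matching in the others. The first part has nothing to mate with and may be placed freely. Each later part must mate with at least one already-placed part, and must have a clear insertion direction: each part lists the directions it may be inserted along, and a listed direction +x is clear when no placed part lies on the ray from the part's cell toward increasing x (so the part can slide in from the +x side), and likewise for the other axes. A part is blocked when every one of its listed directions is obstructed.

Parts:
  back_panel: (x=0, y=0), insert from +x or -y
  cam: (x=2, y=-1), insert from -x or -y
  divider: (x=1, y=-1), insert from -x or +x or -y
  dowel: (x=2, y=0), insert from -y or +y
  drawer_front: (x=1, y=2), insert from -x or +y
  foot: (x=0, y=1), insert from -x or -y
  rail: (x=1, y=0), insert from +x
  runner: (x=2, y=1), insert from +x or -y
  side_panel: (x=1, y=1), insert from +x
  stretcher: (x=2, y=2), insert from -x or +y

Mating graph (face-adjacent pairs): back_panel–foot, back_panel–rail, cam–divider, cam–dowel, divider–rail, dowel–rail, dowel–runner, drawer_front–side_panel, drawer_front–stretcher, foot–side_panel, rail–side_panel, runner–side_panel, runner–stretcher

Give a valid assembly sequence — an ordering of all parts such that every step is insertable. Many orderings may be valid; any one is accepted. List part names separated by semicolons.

1. cam@(2, -1) [-x clear] — {cam}
2. divider@(1, -1) [-x clear] — {cam, divider}
3. rail@(1, 0) [+x clear] — {cam, divider, rail}
4. back_panel@(0, 0) [-y clear] — {back_panel, cam, divider, rail}
5. foot@(0, 1) [-x clear] — {back_panel, cam, divider, foot, rail}
6. dowel@(2, 0) [+y clear] — {back_panel, cam, divider, dowel, foot, rail}
7. side_panel@(1, 1) [+x clear] — {back_panel, cam, divider, dowel, foot, rail, side_panel}
8. drawer_front@(1, 2) [-x clear] — {back_panel, cam, divider, dowel, drawer_front, foot, rail, side_panel}
9. stretcher@(2, 2) [+y clear] — {back_panel, cam, divider, dowel, drawer_front, foot, rail, side_panel, stretcher}
10. runner@(2, 1) [+x clear] — {back_panel, cam, divider, dowel, drawer_front, foot, rail, runner, side_panel, stretcher}

cam; divider; rail; back_panel; foot; dowel; side_panel; drawer_front; stretcher; runner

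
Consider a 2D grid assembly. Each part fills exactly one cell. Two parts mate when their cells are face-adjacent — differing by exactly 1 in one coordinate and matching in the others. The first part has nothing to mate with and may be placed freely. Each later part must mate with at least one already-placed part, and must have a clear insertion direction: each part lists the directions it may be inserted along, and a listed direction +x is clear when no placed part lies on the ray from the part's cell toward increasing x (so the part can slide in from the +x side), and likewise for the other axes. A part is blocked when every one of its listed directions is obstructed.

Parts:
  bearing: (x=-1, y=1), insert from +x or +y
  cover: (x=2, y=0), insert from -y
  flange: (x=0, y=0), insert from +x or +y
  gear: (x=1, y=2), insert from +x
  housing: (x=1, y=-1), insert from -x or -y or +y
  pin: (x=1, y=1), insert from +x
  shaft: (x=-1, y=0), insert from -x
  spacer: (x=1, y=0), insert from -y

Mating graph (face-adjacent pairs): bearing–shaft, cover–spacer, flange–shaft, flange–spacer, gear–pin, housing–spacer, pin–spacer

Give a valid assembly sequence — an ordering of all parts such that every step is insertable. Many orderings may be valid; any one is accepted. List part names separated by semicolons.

pin; gear; spacer; housing; flange; shaft; bearing; cover

1. pin@(1, 1) [+x clear] — {pin}
2. gear@(1, 2) [+x clear] — {gear, pin}
3. spacer@(1, 0) [-y clear] — {gear, pin, spacer}
4. housing@(1, -1) [-x clear] — {gear, housing, pin, spacer}
5. flange@(0, 0) [+y clear] — {flange, gear, housing, pin, spacer}
6. shaft@(-1, 0) [-x clear] — {flange, gear, housing, pin, shaft, spacer}
7. bearing@(-1, 1) [+y clear] — {bearing, flange, gear, housing, pin, shaft, spacer}
8. cover@(2, 0) [-y clear] — {bearing, cover, flange, gear, housing, pin, shaft, spacer}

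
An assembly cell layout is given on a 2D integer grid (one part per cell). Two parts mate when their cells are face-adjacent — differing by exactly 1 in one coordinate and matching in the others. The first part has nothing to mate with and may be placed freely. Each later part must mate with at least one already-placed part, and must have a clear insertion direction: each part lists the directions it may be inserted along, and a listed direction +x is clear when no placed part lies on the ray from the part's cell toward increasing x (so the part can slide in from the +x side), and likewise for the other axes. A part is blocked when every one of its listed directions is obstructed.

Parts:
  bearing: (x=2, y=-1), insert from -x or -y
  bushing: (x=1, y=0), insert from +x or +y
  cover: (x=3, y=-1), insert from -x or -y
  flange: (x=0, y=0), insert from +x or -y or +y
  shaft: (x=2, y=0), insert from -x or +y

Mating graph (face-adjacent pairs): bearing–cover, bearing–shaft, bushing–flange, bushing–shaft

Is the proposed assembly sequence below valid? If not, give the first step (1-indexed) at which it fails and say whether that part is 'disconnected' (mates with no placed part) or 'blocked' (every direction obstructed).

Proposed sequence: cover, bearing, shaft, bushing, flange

Valid

1. cover@(3, -1) [-x clear] — {cover}
2. bearing@(2, -1) [-x clear] — {bearing, cover}
3. shaft@(2, 0) [-x clear] — {bearing, cover, shaft}
4. bushing@(1, 0) [+y clear] — {bearing, bushing, cover, shaft}
5. flange@(0, 0) [-y clear] — {bearing, bushing, cover, flange, shaft}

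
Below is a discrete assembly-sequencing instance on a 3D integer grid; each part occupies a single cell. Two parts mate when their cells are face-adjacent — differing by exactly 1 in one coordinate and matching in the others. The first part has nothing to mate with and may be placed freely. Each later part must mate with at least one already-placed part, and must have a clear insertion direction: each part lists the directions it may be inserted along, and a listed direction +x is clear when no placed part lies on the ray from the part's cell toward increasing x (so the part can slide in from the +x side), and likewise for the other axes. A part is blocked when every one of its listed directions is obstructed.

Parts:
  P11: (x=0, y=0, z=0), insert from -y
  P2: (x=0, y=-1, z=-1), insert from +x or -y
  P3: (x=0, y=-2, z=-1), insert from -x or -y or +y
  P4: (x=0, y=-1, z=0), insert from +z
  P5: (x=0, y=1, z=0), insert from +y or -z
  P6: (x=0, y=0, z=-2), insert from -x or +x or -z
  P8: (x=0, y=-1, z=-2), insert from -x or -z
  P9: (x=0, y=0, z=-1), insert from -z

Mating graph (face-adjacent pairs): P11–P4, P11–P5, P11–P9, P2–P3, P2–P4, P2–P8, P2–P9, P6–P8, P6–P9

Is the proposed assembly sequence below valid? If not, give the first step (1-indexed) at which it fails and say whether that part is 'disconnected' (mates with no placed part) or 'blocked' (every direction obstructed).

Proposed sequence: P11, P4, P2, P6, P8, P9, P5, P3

1. P11@(0, 0, 0) [-y clear] — {P11}
2. P4@(0, -1, 0) [+z clear] — {P11, P4}
3. P2@(0, -1, -1) [+x clear] — {P11, P2, P4}
4. P6@(0, 0, -2) — no placed neighbour ⇒ disconnected

Invalid at step 4 (disconnected)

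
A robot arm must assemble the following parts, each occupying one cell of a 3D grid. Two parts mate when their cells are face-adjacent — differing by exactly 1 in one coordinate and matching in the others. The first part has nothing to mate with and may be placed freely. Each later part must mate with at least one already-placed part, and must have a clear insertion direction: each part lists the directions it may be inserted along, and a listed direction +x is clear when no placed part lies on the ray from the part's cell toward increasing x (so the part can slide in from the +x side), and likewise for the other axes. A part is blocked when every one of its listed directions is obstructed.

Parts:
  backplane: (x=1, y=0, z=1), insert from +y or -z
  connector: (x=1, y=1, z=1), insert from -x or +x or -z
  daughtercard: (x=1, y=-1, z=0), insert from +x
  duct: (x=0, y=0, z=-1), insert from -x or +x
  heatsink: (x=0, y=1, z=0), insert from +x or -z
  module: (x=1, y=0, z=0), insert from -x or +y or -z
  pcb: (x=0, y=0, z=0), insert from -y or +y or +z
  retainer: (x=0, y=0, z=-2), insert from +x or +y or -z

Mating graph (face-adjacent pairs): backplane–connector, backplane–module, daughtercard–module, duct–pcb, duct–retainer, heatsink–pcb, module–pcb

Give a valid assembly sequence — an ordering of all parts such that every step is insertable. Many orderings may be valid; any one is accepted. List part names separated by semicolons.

retainer; duct; pcb; heatsink; module; backplane; connector; daughtercard

1. retainer@(0, 0, -2) [+x clear] — {retainer}
2. duct@(0, 0, -1) [-x clear] — {duct, retainer}
3. pcb@(0, 0, 0) [-y clear] — {duct, pcb, retainer}
4. heatsink@(0, 1, 0) [+x clear] — {duct, heatsink, pcb, retainer}
5. module@(1, 0, 0) [+y clear] — {duct, heatsink, module, pcb, retainer}
6. backplane@(1, 0, 1) [+y clear] — {backplane, duct, heatsink, module, pcb, retainer}
7. connector@(1, 1, 1) [-x clear] — {backplane, connector, duct, heatsink, module, pcb, retainer}
8. daughtercard@(1, -1, 0) [+x clear] — {backplane, connector, daughtercard, duct, heatsink, module, pcb, retainer}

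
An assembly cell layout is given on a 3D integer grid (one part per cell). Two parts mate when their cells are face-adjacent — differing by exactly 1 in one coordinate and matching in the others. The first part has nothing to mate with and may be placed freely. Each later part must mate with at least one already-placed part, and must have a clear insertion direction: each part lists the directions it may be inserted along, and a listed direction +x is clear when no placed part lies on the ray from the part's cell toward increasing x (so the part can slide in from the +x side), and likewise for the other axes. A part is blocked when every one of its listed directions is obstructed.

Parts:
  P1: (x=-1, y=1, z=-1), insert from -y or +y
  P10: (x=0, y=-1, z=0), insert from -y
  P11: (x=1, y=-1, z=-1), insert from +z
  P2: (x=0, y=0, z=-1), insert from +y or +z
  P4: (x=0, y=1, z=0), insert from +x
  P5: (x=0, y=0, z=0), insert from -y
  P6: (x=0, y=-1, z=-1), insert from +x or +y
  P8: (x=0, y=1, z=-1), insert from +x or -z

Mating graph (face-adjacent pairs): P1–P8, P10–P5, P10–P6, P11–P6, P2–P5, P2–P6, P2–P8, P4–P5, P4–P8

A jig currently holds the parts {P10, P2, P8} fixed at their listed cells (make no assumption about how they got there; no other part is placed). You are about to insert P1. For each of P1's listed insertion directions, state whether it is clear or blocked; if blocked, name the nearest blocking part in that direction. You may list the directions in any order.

+y: clear; -y: clear

-y: ray from P1(-1, 1, -1) has no placed part ⇒ clear
+y: ray from P1(-1, 1, -1) has no placed part ⇒ clear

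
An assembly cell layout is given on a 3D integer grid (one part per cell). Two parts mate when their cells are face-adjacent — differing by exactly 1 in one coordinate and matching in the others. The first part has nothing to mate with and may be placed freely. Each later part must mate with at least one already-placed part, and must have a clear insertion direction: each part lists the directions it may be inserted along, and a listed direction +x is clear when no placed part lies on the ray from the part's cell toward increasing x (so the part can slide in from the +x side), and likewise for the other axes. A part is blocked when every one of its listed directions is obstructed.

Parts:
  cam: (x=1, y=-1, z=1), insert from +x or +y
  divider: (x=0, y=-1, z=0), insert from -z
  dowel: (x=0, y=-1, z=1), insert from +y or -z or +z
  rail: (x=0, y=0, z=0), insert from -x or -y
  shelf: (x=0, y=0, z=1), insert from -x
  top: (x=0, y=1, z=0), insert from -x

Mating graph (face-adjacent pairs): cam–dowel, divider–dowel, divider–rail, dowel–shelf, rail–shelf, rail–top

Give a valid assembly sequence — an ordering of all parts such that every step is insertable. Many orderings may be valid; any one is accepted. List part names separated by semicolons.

1. top@(0, 1, 0) [-x clear] — {top}
2. rail@(0, 0, 0) [-x clear] — {rail, top}
3. divider@(0, -1, 0) [-z clear] — {divider, rail, top}
4. dowel@(0, -1, 1) [+y clear] — {divider, dowel, rail, top}
5. shelf@(0, 0, 1) [-x clear] — {divider, dowel, rail, shelf, top}
6. cam@(1, -1, 1) [+x clear] — {cam, divider, dowel, rail, shelf, top}

top; rail; divider; dowel; shelf; cam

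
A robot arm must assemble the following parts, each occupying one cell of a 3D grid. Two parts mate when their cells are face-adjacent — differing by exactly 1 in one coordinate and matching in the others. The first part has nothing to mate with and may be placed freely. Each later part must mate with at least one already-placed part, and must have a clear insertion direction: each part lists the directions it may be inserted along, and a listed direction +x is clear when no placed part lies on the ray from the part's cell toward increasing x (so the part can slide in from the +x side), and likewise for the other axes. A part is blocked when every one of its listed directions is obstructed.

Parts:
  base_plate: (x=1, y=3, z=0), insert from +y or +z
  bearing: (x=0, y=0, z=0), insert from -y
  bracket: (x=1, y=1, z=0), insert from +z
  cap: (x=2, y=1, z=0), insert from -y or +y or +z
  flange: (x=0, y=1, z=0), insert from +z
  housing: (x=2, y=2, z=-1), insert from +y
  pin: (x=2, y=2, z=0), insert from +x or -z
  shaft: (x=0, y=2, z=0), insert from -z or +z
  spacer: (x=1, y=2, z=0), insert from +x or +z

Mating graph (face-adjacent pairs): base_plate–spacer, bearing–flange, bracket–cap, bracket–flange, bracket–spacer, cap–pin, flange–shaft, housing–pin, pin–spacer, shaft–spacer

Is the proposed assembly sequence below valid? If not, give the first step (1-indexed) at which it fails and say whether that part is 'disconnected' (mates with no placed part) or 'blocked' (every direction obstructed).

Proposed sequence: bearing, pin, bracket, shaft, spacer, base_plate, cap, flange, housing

Invalid at step 2 (disconnected)

1. bearing@(0, 0, 0) [-y clear] — {bearing}
2. pin@(2, 2, 0) — no placed neighbour ⇒ disconnected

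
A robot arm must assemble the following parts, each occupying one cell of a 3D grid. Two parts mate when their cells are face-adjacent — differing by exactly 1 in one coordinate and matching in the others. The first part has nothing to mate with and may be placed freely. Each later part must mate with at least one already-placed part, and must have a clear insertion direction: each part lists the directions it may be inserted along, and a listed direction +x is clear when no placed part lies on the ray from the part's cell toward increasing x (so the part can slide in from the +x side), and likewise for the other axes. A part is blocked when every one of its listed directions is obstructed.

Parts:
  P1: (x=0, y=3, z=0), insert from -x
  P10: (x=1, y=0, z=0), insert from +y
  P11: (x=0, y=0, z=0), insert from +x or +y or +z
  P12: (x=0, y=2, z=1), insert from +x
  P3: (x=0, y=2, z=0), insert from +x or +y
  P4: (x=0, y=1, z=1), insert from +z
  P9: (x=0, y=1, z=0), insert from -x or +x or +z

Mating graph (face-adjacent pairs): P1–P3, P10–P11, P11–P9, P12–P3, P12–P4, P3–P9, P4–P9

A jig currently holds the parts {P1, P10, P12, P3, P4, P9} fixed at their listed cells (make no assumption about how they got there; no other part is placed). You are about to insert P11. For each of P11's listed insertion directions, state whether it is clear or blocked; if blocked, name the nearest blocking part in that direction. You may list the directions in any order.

+x: nearest on ray is P10@(1, 0, 0) ⇒ blocked
+y: nearest on ray is P9@(0, 1, 0) ⇒ blocked
+z: ray from P11(0, 0, 0) has no placed part ⇒ clear

+x: blocked by P10; +y: blocked by P9; +z: clear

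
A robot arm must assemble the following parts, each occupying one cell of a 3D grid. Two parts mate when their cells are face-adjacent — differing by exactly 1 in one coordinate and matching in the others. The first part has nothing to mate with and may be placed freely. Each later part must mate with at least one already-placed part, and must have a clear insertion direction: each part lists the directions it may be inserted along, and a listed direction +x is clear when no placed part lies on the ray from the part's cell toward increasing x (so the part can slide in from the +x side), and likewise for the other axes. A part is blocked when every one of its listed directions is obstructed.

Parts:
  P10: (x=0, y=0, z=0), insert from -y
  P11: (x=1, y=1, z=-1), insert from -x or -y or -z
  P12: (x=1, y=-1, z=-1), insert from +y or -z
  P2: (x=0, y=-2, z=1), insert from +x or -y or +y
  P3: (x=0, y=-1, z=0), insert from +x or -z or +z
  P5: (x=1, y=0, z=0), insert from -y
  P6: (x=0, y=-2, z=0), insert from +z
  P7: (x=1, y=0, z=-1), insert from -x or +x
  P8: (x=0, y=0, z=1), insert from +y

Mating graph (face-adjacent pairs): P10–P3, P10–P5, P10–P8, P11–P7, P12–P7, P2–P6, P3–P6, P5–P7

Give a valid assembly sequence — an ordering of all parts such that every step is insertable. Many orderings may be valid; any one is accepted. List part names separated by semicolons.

P8; P10; P3; P6; P2; P5; P7; P11; P12

1. P8@(0, 0, 1) [+y clear] — {P8}
2. P10@(0, 0, 0) [-y clear] — {P10, P8}
3. P3@(0, -1, 0) [+x clear] — {P10, P3, P8}
4. P6@(0, -2, 0) [+z clear] — {P10, P3, P6, P8}
5. P2@(0, -2, 1) [+x clear] — {P10, P2, P3, P6, P8}
6. P5@(1, 0, 0) [-y clear] — {P10, P2, P3, P5, P6, P8}
7. P7@(1, 0, -1) [-x clear] — {P10, P2, P3, P5, P6, P7, P8}
8. P11@(1, 1, -1) [-x clear] — {P10, P11, P2, P3, P5, P6, P7, P8}
9. P12@(1, -1, -1) [-z clear] — {P10, P11, P12, P2, P3, P5, P6, P7, P8}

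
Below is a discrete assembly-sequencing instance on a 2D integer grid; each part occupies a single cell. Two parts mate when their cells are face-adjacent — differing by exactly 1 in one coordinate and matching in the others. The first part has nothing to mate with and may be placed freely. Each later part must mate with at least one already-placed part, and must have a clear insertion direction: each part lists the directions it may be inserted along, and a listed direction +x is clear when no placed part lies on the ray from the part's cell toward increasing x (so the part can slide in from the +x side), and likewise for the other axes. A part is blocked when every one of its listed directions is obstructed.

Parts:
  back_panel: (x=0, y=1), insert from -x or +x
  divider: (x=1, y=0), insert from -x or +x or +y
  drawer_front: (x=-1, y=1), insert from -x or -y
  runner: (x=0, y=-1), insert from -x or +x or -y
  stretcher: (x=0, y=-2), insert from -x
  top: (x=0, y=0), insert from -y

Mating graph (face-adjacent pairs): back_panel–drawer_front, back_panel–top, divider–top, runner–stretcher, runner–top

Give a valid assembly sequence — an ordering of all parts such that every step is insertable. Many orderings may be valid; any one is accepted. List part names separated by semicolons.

divider; top; runner; stretcher; back_panel; drawer_front

1. divider@(1, 0) [-x clear] — {divider}
2. top@(0, 0) [-y clear] — {divider, top}
3. runner@(0, -1) [-x clear] — {divider, runner, top}
4. stretcher@(0, -2) [-x clear] — {divider, runner, stretcher, top}
5. back_panel@(0, 1) [-x clear] — {back_panel, divider, runner, stretcher, top}
6. drawer_front@(-1, 1) [-x clear] — {back_panel, divider, drawer_front, runner, stretcher, top}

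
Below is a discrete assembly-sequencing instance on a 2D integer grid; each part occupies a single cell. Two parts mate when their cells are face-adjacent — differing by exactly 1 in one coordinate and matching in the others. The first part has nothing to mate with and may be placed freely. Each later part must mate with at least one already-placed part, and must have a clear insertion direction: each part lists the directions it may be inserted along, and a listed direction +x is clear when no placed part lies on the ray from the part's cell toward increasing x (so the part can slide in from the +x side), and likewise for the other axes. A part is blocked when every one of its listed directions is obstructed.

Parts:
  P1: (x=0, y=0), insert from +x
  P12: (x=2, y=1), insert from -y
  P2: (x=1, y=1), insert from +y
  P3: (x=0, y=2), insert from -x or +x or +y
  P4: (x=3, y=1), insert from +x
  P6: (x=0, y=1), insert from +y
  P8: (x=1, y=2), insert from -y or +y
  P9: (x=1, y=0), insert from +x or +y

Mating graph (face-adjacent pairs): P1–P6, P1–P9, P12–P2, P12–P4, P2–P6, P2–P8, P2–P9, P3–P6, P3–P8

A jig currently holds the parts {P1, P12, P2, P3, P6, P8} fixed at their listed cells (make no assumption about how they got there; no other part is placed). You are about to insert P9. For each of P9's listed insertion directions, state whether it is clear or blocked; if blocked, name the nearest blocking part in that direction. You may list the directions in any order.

+x: ray from P9(1, 0) has no placed part ⇒ clear
+y: nearest on ray is P2@(1, 1) ⇒ blocked

+x: clear; +y: blocked by P2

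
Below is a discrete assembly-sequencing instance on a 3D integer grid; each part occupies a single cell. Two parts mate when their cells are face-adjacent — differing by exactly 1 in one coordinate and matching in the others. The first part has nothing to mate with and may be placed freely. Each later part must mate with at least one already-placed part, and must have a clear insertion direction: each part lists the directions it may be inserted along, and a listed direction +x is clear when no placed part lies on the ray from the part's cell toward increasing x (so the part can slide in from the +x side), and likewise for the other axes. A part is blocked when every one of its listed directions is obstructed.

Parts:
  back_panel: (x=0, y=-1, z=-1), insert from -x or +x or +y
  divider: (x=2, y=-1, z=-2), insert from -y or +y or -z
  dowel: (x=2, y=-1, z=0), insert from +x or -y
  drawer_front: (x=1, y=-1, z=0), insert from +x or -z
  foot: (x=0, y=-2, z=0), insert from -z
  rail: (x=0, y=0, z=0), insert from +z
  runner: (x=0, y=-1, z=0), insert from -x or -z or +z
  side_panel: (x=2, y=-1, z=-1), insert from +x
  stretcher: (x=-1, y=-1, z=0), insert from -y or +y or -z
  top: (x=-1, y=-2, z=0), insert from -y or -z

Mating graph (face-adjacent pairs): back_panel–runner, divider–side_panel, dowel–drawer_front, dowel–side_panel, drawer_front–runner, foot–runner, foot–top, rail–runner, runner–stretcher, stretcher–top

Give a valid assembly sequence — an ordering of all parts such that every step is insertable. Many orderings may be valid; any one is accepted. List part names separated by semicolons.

1. rail@(0, 0, 0) [+z clear] — {rail}
2. runner@(0, -1, 0) [-x clear] — {rail, runner}
3. drawer_front@(1, -1, 0) [+x clear] — {drawer_front, rail, runner}
4. dowel@(2, -1, 0) [+x clear] — {dowel, drawer_front, rail, runner}
5. back_panel@(0, -1, -1) [-x clear] — {back_panel, dowel, drawer_front, rail, runner}
6. stretcher@(-1, -1, 0) [-y clear] — {back_panel, dowel, drawer_front, rail, runner, stretcher}
7. foot@(0, -2, 0) [-z clear] — {back_panel, dowel, drawer_front, foot, rail, runner, stretcher}
8. top@(-1, -2, 0) [-y clear] — {back_panel, dowel, drawer_front, foot, rail, runner, stretcher, top}
9. side_panel@(2, -1, -1) [+x clear] — {back_panel, dowel, drawer_front, foot, rail, runner, side_panel, stretcher, top}
10. divider@(2, -1, -2) [-y clear] — {back_panel, divider, dowel, drawer_front, foot, rail, runner, side_panel, stretcher, top}

rail; runner; drawer_front; dowel; back_panel; stretcher; foot; top; side_panel; divider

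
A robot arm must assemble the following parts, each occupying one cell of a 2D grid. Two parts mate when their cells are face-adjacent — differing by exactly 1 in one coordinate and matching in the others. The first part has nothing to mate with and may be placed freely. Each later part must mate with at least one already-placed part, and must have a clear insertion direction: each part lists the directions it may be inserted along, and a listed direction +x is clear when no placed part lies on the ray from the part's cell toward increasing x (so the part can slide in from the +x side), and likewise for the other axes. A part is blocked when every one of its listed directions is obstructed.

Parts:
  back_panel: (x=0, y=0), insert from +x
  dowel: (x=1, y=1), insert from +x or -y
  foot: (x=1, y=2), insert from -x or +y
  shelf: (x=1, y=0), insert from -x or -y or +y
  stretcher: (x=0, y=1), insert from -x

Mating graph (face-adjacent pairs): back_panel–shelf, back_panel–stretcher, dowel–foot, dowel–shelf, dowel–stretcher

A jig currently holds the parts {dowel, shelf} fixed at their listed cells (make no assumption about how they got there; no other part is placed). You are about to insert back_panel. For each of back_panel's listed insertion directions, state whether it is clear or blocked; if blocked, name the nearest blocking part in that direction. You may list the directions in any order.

+x: nearest on ray is shelf@(1, 0) ⇒ blocked

+x: blocked by shelf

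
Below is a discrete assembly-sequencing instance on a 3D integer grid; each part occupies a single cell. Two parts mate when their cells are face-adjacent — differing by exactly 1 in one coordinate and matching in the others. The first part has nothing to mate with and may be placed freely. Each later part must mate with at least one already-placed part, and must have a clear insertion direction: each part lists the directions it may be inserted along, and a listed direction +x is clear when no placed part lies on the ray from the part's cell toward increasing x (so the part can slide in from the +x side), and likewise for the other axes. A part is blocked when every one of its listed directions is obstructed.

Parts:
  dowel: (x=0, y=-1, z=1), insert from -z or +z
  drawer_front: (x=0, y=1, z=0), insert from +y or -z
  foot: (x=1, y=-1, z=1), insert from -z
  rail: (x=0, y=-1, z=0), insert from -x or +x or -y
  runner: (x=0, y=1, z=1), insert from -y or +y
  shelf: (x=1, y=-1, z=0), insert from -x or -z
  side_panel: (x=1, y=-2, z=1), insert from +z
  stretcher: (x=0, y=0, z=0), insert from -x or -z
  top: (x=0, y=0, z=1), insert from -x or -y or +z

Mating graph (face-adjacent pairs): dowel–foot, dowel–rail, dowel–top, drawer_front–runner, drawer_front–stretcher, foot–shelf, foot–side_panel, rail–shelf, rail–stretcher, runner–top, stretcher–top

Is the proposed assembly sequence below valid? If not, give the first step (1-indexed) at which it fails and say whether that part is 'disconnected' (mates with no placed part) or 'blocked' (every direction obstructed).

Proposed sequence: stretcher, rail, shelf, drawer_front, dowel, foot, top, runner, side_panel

Invalid at step 6 (blocked)

1. stretcher@(0, 0, 0) [-x clear] — {stretcher}
2. rail@(0, -1, 0) [-x clear] — {rail, stretcher}
3. shelf@(1, -1, 0) [-z clear] — {rail, shelf, stretcher}
4. drawer_front@(0, 1, 0) [+y clear] — {drawer_front, rail, shelf, stretcher}
5. dowel@(0, -1, 1) [+z clear] — {dowel, drawer_front, rail, shelf, stretcher}
6. foot@(1, -1, 1) — -z all obstructed ⇒ blocked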